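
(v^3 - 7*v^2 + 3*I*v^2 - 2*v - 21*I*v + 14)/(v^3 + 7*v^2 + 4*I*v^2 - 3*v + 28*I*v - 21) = (v^2 + v*(-7 + 2*I) - 14*I)/(v^2 + v*(7 + 3*I) + 21*I)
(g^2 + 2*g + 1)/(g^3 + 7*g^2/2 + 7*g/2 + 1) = 2*(g + 1)/(2*g^2 + 5*g + 2)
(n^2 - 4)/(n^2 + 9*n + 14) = (n - 2)/(n + 7)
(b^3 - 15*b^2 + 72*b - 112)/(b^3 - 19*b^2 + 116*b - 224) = (b - 4)/(b - 8)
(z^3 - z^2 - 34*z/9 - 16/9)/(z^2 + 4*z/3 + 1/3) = (9*z^2 - 18*z - 16)/(3*(3*z + 1))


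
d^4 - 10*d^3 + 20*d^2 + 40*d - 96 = (d - 6)*(d - 4)*(d - 2)*(d + 2)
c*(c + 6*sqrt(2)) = c^2 + 6*sqrt(2)*c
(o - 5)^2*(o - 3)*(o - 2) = o^4 - 15*o^3 + 81*o^2 - 185*o + 150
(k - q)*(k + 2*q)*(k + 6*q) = k^3 + 7*k^2*q + 4*k*q^2 - 12*q^3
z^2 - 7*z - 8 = (z - 8)*(z + 1)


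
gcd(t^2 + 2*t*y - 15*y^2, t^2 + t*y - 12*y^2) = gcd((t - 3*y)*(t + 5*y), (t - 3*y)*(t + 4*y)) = -t + 3*y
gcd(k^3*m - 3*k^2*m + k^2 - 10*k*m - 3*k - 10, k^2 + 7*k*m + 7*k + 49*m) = 1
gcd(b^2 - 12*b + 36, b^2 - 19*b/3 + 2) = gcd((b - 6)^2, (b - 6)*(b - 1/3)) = b - 6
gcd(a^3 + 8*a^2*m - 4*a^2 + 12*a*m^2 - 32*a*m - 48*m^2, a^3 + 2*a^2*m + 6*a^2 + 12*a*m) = a + 2*m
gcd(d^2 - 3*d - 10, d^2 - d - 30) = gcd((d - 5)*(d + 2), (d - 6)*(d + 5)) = 1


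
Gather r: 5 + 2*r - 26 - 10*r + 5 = -8*r - 16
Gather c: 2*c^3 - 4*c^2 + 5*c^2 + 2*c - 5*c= 2*c^3 + c^2 - 3*c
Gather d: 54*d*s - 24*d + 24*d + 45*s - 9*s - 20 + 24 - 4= 54*d*s + 36*s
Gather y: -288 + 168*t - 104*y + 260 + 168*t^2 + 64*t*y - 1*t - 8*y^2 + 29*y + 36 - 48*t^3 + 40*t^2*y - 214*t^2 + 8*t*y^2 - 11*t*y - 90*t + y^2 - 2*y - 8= -48*t^3 - 46*t^2 + 77*t + y^2*(8*t - 7) + y*(40*t^2 + 53*t - 77)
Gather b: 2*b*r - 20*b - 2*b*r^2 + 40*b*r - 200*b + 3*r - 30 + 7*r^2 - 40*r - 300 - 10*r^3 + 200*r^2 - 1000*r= b*(-2*r^2 + 42*r - 220) - 10*r^3 + 207*r^2 - 1037*r - 330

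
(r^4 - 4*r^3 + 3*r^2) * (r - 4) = r^5 - 8*r^4 + 19*r^3 - 12*r^2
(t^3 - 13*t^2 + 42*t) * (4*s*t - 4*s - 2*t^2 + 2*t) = 4*s*t^4 - 56*s*t^3 + 220*s*t^2 - 168*s*t - 2*t^5 + 28*t^4 - 110*t^3 + 84*t^2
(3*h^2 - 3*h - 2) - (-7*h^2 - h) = 10*h^2 - 2*h - 2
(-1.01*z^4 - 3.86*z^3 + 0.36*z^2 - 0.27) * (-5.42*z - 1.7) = 5.4742*z^5 + 22.6382*z^4 + 4.6108*z^3 - 0.612*z^2 + 1.4634*z + 0.459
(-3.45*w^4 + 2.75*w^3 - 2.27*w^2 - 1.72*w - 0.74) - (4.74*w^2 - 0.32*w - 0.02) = -3.45*w^4 + 2.75*w^3 - 7.01*w^2 - 1.4*w - 0.72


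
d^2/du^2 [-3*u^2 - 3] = -6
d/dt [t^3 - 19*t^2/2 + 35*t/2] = 3*t^2 - 19*t + 35/2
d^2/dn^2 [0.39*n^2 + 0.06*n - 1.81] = 0.780000000000000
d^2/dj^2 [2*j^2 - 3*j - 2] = 4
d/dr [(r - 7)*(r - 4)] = 2*r - 11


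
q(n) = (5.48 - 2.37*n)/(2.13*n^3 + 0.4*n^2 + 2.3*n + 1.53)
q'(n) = (5.48 - 2.37*n)*(-6.39*n^2 - 0.8*n - 2.3)/(2.13*n^3 + 0.4*n^2 + 2.3*n + 1.53)^2 - 2.37/(2.13*n^3 + 0.4*n^2 + 2.3*n + 1.53) = (10.0962*n^3 - 34.0692*n^2 - 4.384*n - 16.2301)/(4.5369*n^6 + 1.704*n^5 + 9.958*n^4 + 8.3578*n^3 + 6.514*n^2 + 7.038*n + 2.3409)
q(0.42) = 1.65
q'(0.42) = -3.14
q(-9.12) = -0.02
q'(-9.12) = -0.00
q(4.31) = -0.02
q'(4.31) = 0.00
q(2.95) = -0.02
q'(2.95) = -0.02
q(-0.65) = -18.43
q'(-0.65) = -210.49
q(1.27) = 0.26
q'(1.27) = -0.63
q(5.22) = -0.02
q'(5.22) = 0.00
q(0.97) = 0.52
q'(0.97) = -1.17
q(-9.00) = -0.02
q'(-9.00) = -0.00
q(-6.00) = -0.04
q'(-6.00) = -0.02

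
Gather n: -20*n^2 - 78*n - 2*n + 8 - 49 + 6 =-20*n^2 - 80*n - 35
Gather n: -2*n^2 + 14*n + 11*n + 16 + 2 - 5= -2*n^2 + 25*n + 13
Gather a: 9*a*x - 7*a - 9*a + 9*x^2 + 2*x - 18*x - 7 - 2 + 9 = a*(9*x - 16) + 9*x^2 - 16*x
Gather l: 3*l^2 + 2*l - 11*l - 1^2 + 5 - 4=3*l^2 - 9*l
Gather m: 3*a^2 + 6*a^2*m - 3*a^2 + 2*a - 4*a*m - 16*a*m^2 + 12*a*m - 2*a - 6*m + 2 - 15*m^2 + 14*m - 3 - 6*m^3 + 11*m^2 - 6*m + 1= -6*m^3 + m^2*(-16*a - 4) + m*(6*a^2 + 8*a + 2)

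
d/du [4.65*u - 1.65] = 4.65000000000000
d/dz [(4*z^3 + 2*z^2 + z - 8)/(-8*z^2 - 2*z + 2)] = (-16*z^4 - 8*z^3 + 14*z^2 - 60*z - 7)/(2*(16*z^4 + 8*z^3 - 7*z^2 - 2*z + 1))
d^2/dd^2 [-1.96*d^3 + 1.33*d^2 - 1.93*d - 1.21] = 2.66 - 11.76*d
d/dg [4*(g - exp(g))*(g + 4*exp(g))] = 12*g*exp(g) + 8*g - 32*exp(2*g) + 12*exp(g)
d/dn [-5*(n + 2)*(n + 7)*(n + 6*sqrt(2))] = -15*n^2 - 90*n - 60*sqrt(2)*n - 270*sqrt(2) - 70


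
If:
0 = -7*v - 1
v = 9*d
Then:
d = -1/63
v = -1/7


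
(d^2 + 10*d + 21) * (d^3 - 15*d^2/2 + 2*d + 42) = d^5 + 5*d^4/2 - 52*d^3 - 191*d^2/2 + 462*d + 882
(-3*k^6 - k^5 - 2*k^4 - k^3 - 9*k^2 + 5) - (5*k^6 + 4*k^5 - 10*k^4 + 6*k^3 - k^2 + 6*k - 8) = -8*k^6 - 5*k^5 + 8*k^4 - 7*k^3 - 8*k^2 - 6*k + 13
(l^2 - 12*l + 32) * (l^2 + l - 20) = l^4 - 11*l^3 + 272*l - 640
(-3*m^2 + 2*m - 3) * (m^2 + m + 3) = -3*m^4 - m^3 - 10*m^2 + 3*m - 9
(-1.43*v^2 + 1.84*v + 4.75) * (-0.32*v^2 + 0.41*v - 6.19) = 0.4576*v^4 - 1.1751*v^3 + 8.0861*v^2 - 9.4421*v - 29.4025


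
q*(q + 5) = q^2 + 5*q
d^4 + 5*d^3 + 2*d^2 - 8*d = d*(d - 1)*(d + 2)*(d + 4)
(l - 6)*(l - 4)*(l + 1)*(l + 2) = l^4 - 7*l^3 - 4*l^2 + 52*l + 48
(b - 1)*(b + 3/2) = b^2 + b/2 - 3/2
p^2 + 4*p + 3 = (p + 1)*(p + 3)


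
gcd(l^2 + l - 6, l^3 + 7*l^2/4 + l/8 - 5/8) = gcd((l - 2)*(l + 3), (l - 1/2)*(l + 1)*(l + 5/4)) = 1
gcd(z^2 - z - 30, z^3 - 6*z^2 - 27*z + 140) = z + 5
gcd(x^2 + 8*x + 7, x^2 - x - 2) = x + 1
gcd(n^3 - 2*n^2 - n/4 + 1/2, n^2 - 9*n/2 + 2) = n - 1/2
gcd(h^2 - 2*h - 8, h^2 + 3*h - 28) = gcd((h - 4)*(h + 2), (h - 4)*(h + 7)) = h - 4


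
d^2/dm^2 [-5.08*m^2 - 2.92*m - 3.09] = -10.1600000000000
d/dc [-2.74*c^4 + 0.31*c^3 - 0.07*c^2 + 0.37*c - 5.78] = -10.96*c^3 + 0.93*c^2 - 0.14*c + 0.37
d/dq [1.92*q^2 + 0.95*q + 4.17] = 3.84*q + 0.95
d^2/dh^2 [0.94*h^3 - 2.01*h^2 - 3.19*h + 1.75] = 5.64*h - 4.02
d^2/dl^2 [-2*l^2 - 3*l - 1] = -4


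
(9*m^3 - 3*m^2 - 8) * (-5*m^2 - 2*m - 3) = -45*m^5 - 3*m^4 - 21*m^3 + 49*m^2 + 16*m + 24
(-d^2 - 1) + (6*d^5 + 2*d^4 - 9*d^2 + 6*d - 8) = 6*d^5 + 2*d^4 - 10*d^2 + 6*d - 9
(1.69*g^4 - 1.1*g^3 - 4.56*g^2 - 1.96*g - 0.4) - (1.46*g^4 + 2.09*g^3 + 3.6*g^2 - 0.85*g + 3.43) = 0.23*g^4 - 3.19*g^3 - 8.16*g^2 - 1.11*g - 3.83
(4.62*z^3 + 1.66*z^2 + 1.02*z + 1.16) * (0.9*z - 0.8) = 4.158*z^4 - 2.202*z^3 - 0.41*z^2 + 0.228*z - 0.928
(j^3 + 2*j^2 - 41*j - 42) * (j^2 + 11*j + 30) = j^5 + 13*j^4 + 11*j^3 - 433*j^2 - 1692*j - 1260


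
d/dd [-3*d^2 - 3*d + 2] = -6*d - 3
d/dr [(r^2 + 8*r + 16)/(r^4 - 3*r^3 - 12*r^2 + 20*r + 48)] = (-2*r^4 - 17*r^3 + 18*r^2 + 224*r + 32)/(r^7 - 8*r^6 + r^5 + 110*r^4 - 100*r^3 - 568*r^2 + 384*r + 1152)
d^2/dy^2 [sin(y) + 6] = -sin(y)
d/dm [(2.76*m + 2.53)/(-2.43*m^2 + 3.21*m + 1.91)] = (6.7068*m^2 + 12.2958*m - 2.8497)/(5.9049*m^4 - 15.6006*m^3 + 1.0215*m^2 + 12.2622*m + 3.6481)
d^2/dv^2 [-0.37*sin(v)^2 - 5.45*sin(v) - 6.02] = 5.45*sin(v) - 0.74*cos(2*v)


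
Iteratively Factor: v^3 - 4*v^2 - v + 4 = (v - 1)*(v^2 - 3*v - 4) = (v - 1)*(v + 1)*(v - 4)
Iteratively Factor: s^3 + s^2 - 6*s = (s)*(s^2 + s - 6) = s*(s + 3)*(s - 2)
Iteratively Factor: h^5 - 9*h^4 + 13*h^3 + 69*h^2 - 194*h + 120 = (h - 5)*(h^4 - 4*h^3 - 7*h^2 + 34*h - 24) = (h - 5)*(h - 4)*(h^3 - 7*h + 6) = (h - 5)*(h - 4)*(h + 3)*(h^2 - 3*h + 2) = (h - 5)*(h - 4)*(h - 2)*(h + 3)*(h - 1)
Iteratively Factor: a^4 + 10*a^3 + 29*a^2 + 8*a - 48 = (a + 3)*(a^3 + 7*a^2 + 8*a - 16) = (a - 1)*(a + 3)*(a^2 + 8*a + 16) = (a - 1)*(a + 3)*(a + 4)*(a + 4)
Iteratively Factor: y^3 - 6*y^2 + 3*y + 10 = (y - 5)*(y^2 - y - 2) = (y - 5)*(y - 2)*(y + 1)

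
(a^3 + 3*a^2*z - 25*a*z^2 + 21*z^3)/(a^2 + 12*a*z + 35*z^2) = (a^2 - 4*a*z + 3*z^2)/(a + 5*z)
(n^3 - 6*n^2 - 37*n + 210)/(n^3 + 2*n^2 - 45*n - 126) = (n - 5)/(n + 3)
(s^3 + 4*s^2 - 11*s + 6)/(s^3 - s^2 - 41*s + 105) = (s^3 + 4*s^2 - 11*s + 6)/(s^3 - s^2 - 41*s + 105)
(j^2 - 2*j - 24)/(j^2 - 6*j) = (j + 4)/j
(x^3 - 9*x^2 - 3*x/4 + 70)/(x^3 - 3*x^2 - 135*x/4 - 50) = (2*x - 7)/(2*x + 5)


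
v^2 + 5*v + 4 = (v + 1)*(v + 4)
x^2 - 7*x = x*(x - 7)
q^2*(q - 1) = q^3 - q^2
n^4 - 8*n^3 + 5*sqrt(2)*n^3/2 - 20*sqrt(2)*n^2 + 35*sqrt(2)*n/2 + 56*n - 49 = (n - 7)*(n - 1)*(n - sqrt(2))*(n + 7*sqrt(2)/2)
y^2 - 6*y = y*(y - 6)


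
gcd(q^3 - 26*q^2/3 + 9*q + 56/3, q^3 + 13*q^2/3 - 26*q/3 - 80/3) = q - 8/3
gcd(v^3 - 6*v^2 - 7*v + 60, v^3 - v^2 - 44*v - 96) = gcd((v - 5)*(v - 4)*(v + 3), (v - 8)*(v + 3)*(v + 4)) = v + 3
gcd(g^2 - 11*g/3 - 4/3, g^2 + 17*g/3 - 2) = 1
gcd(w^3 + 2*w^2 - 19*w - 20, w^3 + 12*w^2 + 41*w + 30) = w^2 + 6*w + 5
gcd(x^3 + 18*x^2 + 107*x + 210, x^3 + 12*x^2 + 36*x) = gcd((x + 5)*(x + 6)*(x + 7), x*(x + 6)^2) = x + 6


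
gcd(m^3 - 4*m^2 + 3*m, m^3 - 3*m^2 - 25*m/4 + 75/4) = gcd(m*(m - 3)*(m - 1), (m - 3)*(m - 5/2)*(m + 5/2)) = m - 3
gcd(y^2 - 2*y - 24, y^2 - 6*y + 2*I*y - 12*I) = y - 6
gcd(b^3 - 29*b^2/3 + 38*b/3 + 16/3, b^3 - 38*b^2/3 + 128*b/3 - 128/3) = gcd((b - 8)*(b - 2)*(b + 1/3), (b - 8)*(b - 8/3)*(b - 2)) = b^2 - 10*b + 16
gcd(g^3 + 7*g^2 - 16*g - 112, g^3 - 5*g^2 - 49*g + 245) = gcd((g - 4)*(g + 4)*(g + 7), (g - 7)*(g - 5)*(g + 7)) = g + 7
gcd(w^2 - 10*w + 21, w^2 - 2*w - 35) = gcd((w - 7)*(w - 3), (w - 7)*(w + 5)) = w - 7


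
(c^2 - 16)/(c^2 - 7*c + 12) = (c + 4)/(c - 3)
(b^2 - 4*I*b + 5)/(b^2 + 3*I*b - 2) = (b - 5*I)/(b + 2*I)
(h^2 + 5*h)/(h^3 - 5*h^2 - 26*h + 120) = h/(h^2 - 10*h + 24)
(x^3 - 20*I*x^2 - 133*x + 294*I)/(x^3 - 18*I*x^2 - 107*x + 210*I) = (x - 7*I)/(x - 5*I)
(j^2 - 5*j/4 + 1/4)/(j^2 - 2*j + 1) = (j - 1/4)/(j - 1)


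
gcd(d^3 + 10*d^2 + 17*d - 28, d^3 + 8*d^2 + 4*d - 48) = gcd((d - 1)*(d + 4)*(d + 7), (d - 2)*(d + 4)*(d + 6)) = d + 4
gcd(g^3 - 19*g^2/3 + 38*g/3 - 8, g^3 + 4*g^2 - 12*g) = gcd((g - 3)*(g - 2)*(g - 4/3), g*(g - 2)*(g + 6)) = g - 2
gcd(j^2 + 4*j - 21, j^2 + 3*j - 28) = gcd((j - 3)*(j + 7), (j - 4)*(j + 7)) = j + 7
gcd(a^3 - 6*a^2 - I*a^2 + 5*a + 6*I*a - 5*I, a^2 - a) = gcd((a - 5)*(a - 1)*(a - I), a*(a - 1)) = a - 1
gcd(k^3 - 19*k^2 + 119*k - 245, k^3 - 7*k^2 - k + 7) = k - 7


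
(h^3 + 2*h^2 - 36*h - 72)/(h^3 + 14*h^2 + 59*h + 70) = (h^2 - 36)/(h^2 + 12*h + 35)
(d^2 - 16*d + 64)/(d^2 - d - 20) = (-d^2 + 16*d - 64)/(-d^2 + d + 20)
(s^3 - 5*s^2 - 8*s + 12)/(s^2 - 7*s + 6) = s + 2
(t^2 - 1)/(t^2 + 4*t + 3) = (t - 1)/(t + 3)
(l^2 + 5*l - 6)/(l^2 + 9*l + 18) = (l - 1)/(l + 3)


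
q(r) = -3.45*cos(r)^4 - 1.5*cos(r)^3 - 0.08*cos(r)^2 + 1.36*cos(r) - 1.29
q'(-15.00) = 3.21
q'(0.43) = 5.36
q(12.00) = -2.85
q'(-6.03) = 3.89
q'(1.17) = 0.19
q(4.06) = -2.28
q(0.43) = -3.60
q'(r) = 13.8*sin(r)*cos(r)^3 + 4.5*sin(r)*cos(r)^2 + 0.16*sin(r)*cos(r) - 1.36*sin(r)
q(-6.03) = -4.44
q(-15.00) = -2.86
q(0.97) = -1.17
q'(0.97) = 2.20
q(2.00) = -1.87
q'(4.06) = 2.29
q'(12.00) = -5.51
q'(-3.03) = 1.18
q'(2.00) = -1.49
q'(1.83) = -1.29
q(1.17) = -0.94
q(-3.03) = -4.61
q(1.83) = -1.63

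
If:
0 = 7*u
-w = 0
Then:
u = 0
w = 0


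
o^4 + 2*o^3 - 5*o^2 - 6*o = o*(o - 2)*(o + 1)*(o + 3)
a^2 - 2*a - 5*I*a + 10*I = (a - 2)*(a - 5*I)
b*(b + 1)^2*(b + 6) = b^4 + 8*b^3 + 13*b^2 + 6*b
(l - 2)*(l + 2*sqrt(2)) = l^2 - 2*l + 2*sqrt(2)*l - 4*sqrt(2)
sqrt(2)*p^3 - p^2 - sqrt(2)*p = p*(p - sqrt(2))*(sqrt(2)*p + 1)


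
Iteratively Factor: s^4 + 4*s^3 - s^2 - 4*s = (s + 4)*(s^3 - s) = s*(s + 4)*(s^2 - 1) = s*(s - 1)*(s + 4)*(s + 1)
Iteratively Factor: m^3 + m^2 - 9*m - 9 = (m + 1)*(m^2 - 9) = (m - 3)*(m + 1)*(m + 3)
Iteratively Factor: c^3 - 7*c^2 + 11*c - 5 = (c - 5)*(c^2 - 2*c + 1) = (c - 5)*(c - 1)*(c - 1)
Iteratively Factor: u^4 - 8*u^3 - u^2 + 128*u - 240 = (u - 5)*(u^3 - 3*u^2 - 16*u + 48) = (u - 5)*(u + 4)*(u^2 - 7*u + 12) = (u - 5)*(u - 3)*(u + 4)*(u - 4)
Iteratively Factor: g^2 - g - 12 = (g + 3)*(g - 4)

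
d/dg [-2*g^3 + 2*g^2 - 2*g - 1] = -6*g^2 + 4*g - 2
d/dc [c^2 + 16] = 2*c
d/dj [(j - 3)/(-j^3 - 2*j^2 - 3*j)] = (-j*(j^2 + 2*j + 3) + (j - 3)*(3*j^2 + 4*j + 3))/(j^2*(j^2 + 2*j + 3)^2)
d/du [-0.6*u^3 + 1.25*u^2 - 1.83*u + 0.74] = -1.8*u^2 + 2.5*u - 1.83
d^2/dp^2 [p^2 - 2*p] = 2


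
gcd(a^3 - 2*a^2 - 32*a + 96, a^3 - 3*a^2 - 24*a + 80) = a^2 - 8*a + 16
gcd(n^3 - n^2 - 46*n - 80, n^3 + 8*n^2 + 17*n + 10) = n^2 + 7*n + 10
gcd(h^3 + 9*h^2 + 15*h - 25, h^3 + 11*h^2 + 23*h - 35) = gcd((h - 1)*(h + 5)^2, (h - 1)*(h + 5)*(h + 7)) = h^2 + 4*h - 5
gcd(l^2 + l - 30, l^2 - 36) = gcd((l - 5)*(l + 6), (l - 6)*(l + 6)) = l + 6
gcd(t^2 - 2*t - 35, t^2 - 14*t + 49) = t - 7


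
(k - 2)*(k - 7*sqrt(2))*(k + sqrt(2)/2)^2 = k^4 - 6*sqrt(2)*k^3 - 2*k^3 - 27*k^2/2 + 12*sqrt(2)*k^2 - 7*sqrt(2)*k/2 + 27*k + 7*sqrt(2)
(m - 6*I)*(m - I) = m^2 - 7*I*m - 6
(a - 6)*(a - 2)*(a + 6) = a^3 - 2*a^2 - 36*a + 72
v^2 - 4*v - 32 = (v - 8)*(v + 4)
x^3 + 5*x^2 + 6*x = x*(x + 2)*(x + 3)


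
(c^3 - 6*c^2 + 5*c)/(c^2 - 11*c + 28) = c*(c^2 - 6*c + 5)/(c^2 - 11*c + 28)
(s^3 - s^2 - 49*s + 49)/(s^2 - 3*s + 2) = (s^2 - 49)/(s - 2)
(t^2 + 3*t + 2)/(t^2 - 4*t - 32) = (t^2 + 3*t + 2)/(t^2 - 4*t - 32)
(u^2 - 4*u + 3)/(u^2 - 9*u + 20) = (u^2 - 4*u + 3)/(u^2 - 9*u + 20)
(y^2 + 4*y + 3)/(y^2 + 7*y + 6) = (y + 3)/(y + 6)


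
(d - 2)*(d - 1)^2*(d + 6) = d^4 + 2*d^3 - 19*d^2 + 28*d - 12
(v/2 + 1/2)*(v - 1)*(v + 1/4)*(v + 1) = v^4/2 + 5*v^3/8 - 3*v^2/8 - 5*v/8 - 1/8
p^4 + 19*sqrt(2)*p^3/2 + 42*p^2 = p^2*(p + 7*sqrt(2)/2)*(p + 6*sqrt(2))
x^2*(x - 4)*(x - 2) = x^4 - 6*x^3 + 8*x^2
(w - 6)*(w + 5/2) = w^2 - 7*w/2 - 15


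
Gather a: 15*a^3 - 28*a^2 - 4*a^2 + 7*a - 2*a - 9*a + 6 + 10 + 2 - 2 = 15*a^3 - 32*a^2 - 4*a + 16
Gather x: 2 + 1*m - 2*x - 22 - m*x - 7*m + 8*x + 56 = -6*m + x*(6 - m) + 36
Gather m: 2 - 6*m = 2 - 6*m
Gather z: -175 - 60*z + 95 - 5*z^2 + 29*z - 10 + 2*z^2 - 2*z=-3*z^2 - 33*z - 90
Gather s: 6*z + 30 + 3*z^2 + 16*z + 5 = 3*z^2 + 22*z + 35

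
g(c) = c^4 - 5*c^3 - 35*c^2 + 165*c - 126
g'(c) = 4*c^3 - 15*c^2 - 70*c + 165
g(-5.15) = -517.64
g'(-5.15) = -418.70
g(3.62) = -52.82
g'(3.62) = -95.21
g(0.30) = -79.78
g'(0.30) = 142.76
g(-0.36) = -189.69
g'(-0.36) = 188.07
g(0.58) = -42.94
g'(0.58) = 120.13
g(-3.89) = -774.17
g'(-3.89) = -25.14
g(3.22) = -17.02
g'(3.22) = -82.38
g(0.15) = -102.05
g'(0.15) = 154.18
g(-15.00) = 57024.00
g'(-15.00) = -15660.00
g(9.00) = 1440.00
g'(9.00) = 1236.00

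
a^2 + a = a*(a + 1)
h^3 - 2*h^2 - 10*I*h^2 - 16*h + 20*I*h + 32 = (h - 2)*(h - 8*I)*(h - 2*I)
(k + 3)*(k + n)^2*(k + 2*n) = k^4 + 4*k^3*n + 3*k^3 + 5*k^2*n^2 + 12*k^2*n + 2*k*n^3 + 15*k*n^2 + 6*n^3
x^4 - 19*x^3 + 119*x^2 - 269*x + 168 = (x - 8)*(x - 7)*(x - 3)*(x - 1)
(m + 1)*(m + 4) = m^2 + 5*m + 4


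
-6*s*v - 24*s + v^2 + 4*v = (-6*s + v)*(v + 4)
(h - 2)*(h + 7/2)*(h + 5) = h^3 + 13*h^2/2 + h/2 - 35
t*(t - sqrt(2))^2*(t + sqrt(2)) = t^4 - sqrt(2)*t^3 - 2*t^2 + 2*sqrt(2)*t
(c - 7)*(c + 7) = c^2 - 49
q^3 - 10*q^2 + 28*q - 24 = (q - 6)*(q - 2)^2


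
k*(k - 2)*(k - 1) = k^3 - 3*k^2 + 2*k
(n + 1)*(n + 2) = n^2 + 3*n + 2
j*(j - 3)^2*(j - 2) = j^4 - 8*j^3 + 21*j^2 - 18*j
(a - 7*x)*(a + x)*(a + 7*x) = a^3 + a^2*x - 49*a*x^2 - 49*x^3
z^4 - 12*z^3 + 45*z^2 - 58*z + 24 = (z - 6)*(z - 4)*(z - 1)^2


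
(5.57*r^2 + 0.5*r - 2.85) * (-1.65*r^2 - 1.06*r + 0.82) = -9.1905*r^4 - 6.7292*r^3 + 8.7399*r^2 + 3.431*r - 2.337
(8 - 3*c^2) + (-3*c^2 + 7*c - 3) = -6*c^2 + 7*c + 5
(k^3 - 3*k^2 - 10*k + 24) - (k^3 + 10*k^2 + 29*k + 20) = -13*k^2 - 39*k + 4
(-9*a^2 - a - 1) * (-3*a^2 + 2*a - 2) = 27*a^4 - 15*a^3 + 19*a^2 + 2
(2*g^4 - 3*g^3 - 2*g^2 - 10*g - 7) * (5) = 10*g^4 - 15*g^3 - 10*g^2 - 50*g - 35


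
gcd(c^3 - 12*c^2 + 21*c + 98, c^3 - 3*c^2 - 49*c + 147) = c - 7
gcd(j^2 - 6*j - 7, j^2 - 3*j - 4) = j + 1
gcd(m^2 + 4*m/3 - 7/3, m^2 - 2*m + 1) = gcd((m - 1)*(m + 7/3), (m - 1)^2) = m - 1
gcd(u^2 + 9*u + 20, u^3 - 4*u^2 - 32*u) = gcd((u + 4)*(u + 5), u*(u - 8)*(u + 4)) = u + 4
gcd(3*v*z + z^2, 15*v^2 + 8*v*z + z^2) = 3*v + z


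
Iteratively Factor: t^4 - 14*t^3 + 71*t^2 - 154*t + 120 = (t - 4)*(t^3 - 10*t^2 + 31*t - 30) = (t - 5)*(t - 4)*(t^2 - 5*t + 6) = (t - 5)*(t - 4)*(t - 3)*(t - 2)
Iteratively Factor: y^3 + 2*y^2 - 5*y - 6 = (y + 3)*(y^2 - y - 2) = (y + 1)*(y + 3)*(y - 2)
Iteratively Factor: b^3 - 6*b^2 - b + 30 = (b - 5)*(b^2 - b - 6) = (b - 5)*(b - 3)*(b + 2)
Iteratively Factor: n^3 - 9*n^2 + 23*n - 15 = (n - 5)*(n^2 - 4*n + 3) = (n - 5)*(n - 1)*(n - 3)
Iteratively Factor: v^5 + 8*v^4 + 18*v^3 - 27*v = (v + 3)*(v^4 + 5*v^3 + 3*v^2 - 9*v) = (v + 3)^2*(v^3 + 2*v^2 - 3*v) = (v + 3)^3*(v^2 - v) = v*(v + 3)^3*(v - 1)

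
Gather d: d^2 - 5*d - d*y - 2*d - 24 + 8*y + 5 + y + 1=d^2 + d*(-y - 7) + 9*y - 18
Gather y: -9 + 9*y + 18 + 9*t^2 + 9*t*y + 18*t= 9*t^2 + 18*t + y*(9*t + 9) + 9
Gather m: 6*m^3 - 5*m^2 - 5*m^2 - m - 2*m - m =6*m^3 - 10*m^2 - 4*m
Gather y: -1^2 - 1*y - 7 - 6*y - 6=-7*y - 14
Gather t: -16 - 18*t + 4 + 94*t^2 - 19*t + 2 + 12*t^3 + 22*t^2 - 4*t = 12*t^3 + 116*t^2 - 41*t - 10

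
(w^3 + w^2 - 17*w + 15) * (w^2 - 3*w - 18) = w^5 - 2*w^4 - 38*w^3 + 48*w^2 + 261*w - 270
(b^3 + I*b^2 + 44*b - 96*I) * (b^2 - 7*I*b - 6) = b^5 - 6*I*b^4 + 45*b^3 - 410*I*b^2 - 936*b + 576*I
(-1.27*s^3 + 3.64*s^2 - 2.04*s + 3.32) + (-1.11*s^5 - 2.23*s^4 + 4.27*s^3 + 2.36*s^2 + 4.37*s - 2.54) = -1.11*s^5 - 2.23*s^4 + 3.0*s^3 + 6.0*s^2 + 2.33*s + 0.78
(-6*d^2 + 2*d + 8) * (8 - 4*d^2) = 24*d^4 - 8*d^3 - 80*d^2 + 16*d + 64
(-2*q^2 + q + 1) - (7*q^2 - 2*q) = -9*q^2 + 3*q + 1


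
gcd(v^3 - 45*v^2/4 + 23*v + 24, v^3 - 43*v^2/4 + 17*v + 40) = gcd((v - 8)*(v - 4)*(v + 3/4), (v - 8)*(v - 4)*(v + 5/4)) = v^2 - 12*v + 32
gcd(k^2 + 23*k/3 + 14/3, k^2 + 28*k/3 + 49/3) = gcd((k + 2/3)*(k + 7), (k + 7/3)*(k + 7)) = k + 7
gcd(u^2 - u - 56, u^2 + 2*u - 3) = 1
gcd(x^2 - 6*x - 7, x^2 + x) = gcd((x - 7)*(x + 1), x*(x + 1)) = x + 1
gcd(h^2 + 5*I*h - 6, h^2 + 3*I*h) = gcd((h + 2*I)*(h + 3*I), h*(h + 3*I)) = h + 3*I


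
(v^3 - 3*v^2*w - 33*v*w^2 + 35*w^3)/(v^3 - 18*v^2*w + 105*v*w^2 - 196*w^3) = (v^2 + 4*v*w - 5*w^2)/(v^2 - 11*v*w + 28*w^2)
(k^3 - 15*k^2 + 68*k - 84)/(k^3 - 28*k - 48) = (k^2 - 9*k + 14)/(k^2 + 6*k + 8)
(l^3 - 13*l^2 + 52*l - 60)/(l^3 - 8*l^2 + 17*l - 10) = (l - 6)/(l - 1)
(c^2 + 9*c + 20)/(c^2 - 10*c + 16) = (c^2 + 9*c + 20)/(c^2 - 10*c + 16)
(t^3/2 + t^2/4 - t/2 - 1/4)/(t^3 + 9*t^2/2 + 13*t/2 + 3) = (2*t^2 - t - 1)/(2*(2*t^2 + 7*t + 6))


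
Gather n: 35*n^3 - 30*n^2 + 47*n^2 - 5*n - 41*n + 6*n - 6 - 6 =35*n^3 + 17*n^2 - 40*n - 12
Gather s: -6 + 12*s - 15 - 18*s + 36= 15 - 6*s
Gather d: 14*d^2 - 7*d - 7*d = 14*d^2 - 14*d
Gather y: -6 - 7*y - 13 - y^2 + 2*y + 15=-y^2 - 5*y - 4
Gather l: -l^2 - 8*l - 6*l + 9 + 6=-l^2 - 14*l + 15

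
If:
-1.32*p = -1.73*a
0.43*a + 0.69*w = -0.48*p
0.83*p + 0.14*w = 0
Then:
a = 0.00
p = 0.00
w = 0.00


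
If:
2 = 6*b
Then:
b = 1/3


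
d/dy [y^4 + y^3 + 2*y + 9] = 4*y^3 + 3*y^2 + 2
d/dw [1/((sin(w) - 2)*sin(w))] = 2*(1 - sin(w))*cos(w)/((sin(w) - 2)^2*sin(w)^2)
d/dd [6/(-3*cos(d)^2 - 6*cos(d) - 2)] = -36*(cos(d) + 1)*sin(d)/(3*cos(d)^2 + 6*cos(d) + 2)^2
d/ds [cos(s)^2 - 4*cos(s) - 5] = 2*(2 - cos(s))*sin(s)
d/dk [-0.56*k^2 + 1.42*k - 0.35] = 1.42 - 1.12*k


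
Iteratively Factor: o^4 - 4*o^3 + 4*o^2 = (o - 2)*(o^3 - 2*o^2) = o*(o - 2)*(o^2 - 2*o) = o^2*(o - 2)*(o - 2)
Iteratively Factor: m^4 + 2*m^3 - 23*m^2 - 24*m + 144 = (m + 4)*(m^3 - 2*m^2 - 15*m + 36) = (m + 4)^2*(m^2 - 6*m + 9) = (m - 3)*(m + 4)^2*(m - 3)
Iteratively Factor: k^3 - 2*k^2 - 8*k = (k)*(k^2 - 2*k - 8) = k*(k + 2)*(k - 4)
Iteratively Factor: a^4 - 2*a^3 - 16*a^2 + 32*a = (a)*(a^3 - 2*a^2 - 16*a + 32) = a*(a + 4)*(a^2 - 6*a + 8) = a*(a - 4)*(a + 4)*(a - 2)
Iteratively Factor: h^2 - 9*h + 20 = (h - 4)*(h - 5)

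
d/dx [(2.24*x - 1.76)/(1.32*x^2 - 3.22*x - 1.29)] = (-2.9568*x^2 + 4.6464*x - 8.5568)/(1.7424*x^4 - 8.5008*x^3 + 6.9628*x^2 + 8.3076*x + 1.6641)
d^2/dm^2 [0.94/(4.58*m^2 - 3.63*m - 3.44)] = (39.435632*m^2 - 31.255752*m - 0.94*(9.16*m - 3.63)*(18.32*m - 7.26) - 29.619776)/(-4.58*m^2 + 3.63*m + 3.44)^3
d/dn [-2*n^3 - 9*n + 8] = -6*n^2 - 9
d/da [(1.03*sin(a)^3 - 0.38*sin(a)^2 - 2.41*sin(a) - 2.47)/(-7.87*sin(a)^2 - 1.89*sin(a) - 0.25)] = -(8.1061*sin(a)^4 + 3.8934*sin(a)^3 + 19.021*sin(a)^2 + 38.6878*sin(a) + 4.0658)*cos(a)/(61.9369*sin(a)^4 + 29.7486*sin(a)^3 + 7.5071*sin(a)^2 + 0.945*sin(a) + 0.0625)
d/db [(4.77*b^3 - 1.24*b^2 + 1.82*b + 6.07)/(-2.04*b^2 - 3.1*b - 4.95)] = (-9.7308*b^4 - 29.574*b^3 - 63.2777*b^2 + 37.0416*b + 9.808)/(4.1616*b^4 + 12.648*b^3 + 29.806*b^2 + 30.69*b + 24.5025)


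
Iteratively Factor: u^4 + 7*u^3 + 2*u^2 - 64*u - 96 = (u + 4)*(u^3 + 3*u^2 - 10*u - 24) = (u + 4)^2*(u^2 - u - 6) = (u + 2)*(u + 4)^2*(u - 3)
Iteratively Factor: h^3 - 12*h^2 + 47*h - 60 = (h - 4)*(h^2 - 8*h + 15) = (h - 5)*(h - 4)*(h - 3)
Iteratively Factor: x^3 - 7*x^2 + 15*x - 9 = (x - 3)*(x^2 - 4*x + 3) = (x - 3)*(x - 1)*(x - 3)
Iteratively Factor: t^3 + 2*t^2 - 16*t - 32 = (t + 2)*(t^2 - 16) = (t + 2)*(t + 4)*(t - 4)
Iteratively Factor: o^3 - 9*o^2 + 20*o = (o)*(o^2 - 9*o + 20) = o*(o - 5)*(o - 4)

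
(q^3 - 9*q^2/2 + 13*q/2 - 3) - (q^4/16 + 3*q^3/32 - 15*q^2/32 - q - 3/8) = -q^4/16 + 29*q^3/32 - 129*q^2/32 + 15*q/2 - 21/8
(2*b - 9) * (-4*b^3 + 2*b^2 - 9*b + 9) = -8*b^4 + 40*b^3 - 36*b^2 + 99*b - 81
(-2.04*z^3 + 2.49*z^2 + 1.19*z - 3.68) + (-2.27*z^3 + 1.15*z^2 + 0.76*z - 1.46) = -4.31*z^3 + 3.64*z^2 + 1.95*z - 5.14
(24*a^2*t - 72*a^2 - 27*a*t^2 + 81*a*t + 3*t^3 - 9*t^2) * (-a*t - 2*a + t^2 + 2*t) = -24*a^3*t^2 + 24*a^3*t + 144*a^3 + 51*a^2*t^3 - 51*a^2*t^2 - 306*a^2*t - 30*a*t^4 + 30*a*t^3 + 180*a*t^2 + 3*t^5 - 3*t^4 - 18*t^3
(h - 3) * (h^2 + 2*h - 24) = h^3 - h^2 - 30*h + 72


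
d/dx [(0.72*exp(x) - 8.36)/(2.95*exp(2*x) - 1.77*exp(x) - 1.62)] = (-2.124*exp(2*x) + 49.324*exp(x) - 15.9636)*exp(x)/(8.7025*exp(4*x) - 10.443*exp(3*x) - 6.4251*exp(2*x) + 5.7348*exp(x) + 2.6244)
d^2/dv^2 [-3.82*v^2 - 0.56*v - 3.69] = -7.64000000000000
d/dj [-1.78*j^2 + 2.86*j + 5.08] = 2.86 - 3.56*j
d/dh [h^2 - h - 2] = 2*h - 1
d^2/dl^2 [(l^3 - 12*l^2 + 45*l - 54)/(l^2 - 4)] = 2*(49*l^3 - 306*l^2 + 588*l - 408)/(l^6 - 12*l^4 + 48*l^2 - 64)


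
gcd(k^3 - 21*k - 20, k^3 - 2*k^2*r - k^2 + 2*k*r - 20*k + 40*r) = k^2 - k - 20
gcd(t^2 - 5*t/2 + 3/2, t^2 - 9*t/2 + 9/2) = t - 3/2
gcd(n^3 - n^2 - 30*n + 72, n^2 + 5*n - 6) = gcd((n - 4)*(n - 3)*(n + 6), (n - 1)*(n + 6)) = n + 6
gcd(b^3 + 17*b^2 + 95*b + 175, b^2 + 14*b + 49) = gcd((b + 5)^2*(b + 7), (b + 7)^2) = b + 7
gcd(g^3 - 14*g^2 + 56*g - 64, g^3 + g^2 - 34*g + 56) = g^2 - 6*g + 8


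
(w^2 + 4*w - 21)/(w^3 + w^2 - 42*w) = (w - 3)/(w*(w - 6))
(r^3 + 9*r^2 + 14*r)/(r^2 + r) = (r^2 + 9*r + 14)/(r + 1)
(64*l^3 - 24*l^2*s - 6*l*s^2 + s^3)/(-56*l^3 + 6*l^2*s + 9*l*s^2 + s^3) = (-8*l + s)/(7*l + s)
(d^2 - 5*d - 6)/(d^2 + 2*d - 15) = (d^2 - 5*d - 6)/(d^2 + 2*d - 15)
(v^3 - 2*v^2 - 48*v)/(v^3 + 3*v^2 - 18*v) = (v - 8)/(v - 3)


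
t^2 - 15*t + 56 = (t - 8)*(t - 7)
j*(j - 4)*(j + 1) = j^3 - 3*j^2 - 4*j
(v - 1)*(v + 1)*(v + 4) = v^3 + 4*v^2 - v - 4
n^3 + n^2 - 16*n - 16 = (n - 4)*(n + 1)*(n + 4)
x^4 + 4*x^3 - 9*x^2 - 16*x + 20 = (x - 2)*(x - 1)*(x + 2)*(x + 5)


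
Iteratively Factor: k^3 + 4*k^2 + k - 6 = (k + 3)*(k^2 + k - 2) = (k - 1)*(k + 3)*(k + 2)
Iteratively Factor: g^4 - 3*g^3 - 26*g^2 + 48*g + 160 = (g - 4)*(g^3 + g^2 - 22*g - 40) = (g - 4)*(g + 4)*(g^2 - 3*g - 10) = (g - 5)*(g - 4)*(g + 4)*(g + 2)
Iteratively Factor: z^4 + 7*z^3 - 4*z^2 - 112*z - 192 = (z + 3)*(z^3 + 4*z^2 - 16*z - 64) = (z + 3)*(z + 4)*(z^2 - 16) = (z - 4)*(z + 3)*(z + 4)*(z + 4)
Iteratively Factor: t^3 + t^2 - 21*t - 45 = (t + 3)*(t^2 - 2*t - 15) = (t + 3)^2*(t - 5)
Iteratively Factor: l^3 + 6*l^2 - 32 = (l + 4)*(l^2 + 2*l - 8) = (l + 4)^2*(l - 2)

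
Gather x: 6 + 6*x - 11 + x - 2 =7*x - 7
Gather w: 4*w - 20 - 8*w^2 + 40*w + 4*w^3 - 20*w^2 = 4*w^3 - 28*w^2 + 44*w - 20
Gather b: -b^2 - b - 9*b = -b^2 - 10*b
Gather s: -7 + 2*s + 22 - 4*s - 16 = -2*s - 1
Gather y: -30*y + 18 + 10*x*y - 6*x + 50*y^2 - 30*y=-6*x + 50*y^2 + y*(10*x - 60) + 18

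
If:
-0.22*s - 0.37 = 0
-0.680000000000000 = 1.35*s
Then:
No Solution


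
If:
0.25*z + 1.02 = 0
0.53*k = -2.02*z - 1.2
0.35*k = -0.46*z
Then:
No Solution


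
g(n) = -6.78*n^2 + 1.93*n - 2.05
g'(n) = 1.93 - 13.56*n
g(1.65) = -17.32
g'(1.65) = -20.44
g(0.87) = -5.50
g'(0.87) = -9.87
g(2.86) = -51.99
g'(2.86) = -36.85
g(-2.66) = -55.16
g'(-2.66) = 38.00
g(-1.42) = -18.46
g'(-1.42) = 21.19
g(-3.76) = -105.16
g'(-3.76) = 52.92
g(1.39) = -12.47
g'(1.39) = -16.92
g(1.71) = -18.58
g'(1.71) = -21.26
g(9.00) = -533.86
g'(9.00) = -120.11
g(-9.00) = -568.60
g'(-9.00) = 123.97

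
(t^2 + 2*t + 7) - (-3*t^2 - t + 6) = 4*t^2 + 3*t + 1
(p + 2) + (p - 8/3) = 2*p - 2/3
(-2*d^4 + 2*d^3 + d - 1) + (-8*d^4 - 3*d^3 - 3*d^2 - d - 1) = -10*d^4 - d^3 - 3*d^2 - 2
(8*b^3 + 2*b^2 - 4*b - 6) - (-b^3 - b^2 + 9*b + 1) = 9*b^3 + 3*b^2 - 13*b - 7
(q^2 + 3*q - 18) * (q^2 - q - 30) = q^4 + 2*q^3 - 51*q^2 - 72*q + 540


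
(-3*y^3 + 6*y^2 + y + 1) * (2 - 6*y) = 18*y^4 - 42*y^3 + 6*y^2 - 4*y + 2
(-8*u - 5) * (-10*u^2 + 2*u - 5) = 80*u^3 + 34*u^2 + 30*u + 25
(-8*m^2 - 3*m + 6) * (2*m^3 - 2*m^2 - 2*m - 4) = -16*m^5 + 10*m^4 + 34*m^3 + 26*m^2 - 24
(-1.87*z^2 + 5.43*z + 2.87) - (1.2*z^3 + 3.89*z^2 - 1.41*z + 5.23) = -1.2*z^3 - 5.76*z^2 + 6.84*z - 2.36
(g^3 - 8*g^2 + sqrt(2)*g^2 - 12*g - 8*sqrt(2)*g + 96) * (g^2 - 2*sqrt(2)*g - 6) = g^5 - 8*g^4 - sqrt(2)*g^4 - 22*g^3 + 8*sqrt(2)*g^3 + 18*sqrt(2)*g^2 + 176*g^2 - 144*sqrt(2)*g + 72*g - 576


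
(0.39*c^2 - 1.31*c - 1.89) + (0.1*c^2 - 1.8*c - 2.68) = 0.49*c^2 - 3.11*c - 4.57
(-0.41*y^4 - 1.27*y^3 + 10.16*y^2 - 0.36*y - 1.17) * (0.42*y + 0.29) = -0.1722*y^5 - 0.6523*y^4 + 3.8989*y^3 + 2.7952*y^2 - 0.5958*y - 0.3393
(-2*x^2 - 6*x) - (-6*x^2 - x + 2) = 4*x^2 - 5*x - 2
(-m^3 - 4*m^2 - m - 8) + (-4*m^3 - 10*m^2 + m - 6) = -5*m^3 - 14*m^2 - 14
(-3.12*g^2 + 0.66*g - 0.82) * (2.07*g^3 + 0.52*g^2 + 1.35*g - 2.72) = -6.4584*g^5 - 0.2562*g^4 - 5.5662*g^3 + 8.951*g^2 - 2.9022*g + 2.2304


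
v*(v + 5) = v^2 + 5*v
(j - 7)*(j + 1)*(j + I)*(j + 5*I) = j^4 - 6*j^3 + 6*I*j^3 - 12*j^2 - 36*I*j^2 + 30*j - 42*I*j + 35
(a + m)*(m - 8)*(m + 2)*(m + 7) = a*m^3 + a*m^2 - 58*a*m - 112*a + m^4 + m^3 - 58*m^2 - 112*m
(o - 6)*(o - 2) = o^2 - 8*o + 12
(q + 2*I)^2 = q^2 + 4*I*q - 4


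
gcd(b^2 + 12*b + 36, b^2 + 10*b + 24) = b + 6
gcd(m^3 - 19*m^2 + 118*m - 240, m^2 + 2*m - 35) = m - 5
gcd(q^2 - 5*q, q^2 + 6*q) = q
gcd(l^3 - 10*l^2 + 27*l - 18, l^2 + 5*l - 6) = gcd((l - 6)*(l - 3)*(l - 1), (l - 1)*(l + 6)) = l - 1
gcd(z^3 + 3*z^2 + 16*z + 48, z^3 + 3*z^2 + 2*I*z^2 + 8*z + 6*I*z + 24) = z^2 + z*(3 + 4*I) + 12*I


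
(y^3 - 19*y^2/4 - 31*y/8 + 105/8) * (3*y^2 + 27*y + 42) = 3*y^5 + 51*y^4/4 - 783*y^3/8 - 1059*y^2/4 + 1533*y/8 + 2205/4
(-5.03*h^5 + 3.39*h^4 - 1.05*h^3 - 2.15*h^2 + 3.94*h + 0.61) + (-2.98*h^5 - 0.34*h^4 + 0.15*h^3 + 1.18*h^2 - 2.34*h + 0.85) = -8.01*h^5 + 3.05*h^4 - 0.9*h^3 - 0.97*h^2 + 1.6*h + 1.46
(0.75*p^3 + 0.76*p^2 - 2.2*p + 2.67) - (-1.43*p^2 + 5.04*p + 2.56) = 0.75*p^3 + 2.19*p^2 - 7.24*p + 0.11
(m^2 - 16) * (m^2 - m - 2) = m^4 - m^3 - 18*m^2 + 16*m + 32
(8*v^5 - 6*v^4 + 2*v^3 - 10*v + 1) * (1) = 8*v^5 - 6*v^4 + 2*v^3 - 10*v + 1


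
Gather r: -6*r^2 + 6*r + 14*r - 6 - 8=-6*r^2 + 20*r - 14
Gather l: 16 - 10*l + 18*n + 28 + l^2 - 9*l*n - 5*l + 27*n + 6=l^2 + l*(-9*n - 15) + 45*n + 50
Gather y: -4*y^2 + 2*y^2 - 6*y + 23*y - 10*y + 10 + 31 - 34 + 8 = -2*y^2 + 7*y + 15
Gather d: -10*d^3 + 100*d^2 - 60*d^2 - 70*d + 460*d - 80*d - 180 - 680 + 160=-10*d^3 + 40*d^2 + 310*d - 700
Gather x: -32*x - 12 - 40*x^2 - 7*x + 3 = -40*x^2 - 39*x - 9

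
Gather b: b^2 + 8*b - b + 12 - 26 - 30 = b^2 + 7*b - 44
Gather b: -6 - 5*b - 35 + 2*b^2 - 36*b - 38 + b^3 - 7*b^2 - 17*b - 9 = b^3 - 5*b^2 - 58*b - 88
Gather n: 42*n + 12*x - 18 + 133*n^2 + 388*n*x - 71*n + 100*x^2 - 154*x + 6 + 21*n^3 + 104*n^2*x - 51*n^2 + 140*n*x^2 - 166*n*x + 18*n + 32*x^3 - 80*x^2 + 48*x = 21*n^3 + n^2*(104*x + 82) + n*(140*x^2 + 222*x - 11) + 32*x^3 + 20*x^2 - 94*x - 12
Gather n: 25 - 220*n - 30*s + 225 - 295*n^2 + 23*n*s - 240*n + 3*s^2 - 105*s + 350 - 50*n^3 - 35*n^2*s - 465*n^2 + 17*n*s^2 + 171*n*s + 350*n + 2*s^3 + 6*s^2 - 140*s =-50*n^3 + n^2*(-35*s - 760) + n*(17*s^2 + 194*s - 110) + 2*s^3 + 9*s^2 - 275*s + 600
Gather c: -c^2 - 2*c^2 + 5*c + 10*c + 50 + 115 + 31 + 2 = -3*c^2 + 15*c + 198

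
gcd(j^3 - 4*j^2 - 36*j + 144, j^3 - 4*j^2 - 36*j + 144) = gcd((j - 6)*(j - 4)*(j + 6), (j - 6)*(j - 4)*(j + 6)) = j^3 - 4*j^2 - 36*j + 144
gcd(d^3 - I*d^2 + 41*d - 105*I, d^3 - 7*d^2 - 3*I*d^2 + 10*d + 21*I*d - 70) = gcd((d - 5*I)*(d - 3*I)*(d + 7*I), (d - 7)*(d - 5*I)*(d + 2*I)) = d - 5*I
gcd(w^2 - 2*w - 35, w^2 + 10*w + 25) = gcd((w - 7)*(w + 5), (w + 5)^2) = w + 5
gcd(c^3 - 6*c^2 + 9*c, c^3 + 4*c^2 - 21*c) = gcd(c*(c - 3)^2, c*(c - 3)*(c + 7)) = c^2 - 3*c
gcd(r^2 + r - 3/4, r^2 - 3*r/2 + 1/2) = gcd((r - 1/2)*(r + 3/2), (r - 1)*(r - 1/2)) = r - 1/2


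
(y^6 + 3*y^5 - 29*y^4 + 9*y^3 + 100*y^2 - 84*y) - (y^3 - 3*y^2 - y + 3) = y^6 + 3*y^5 - 29*y^4 + 8*y^3 + 103*y^2 - 83*y - 3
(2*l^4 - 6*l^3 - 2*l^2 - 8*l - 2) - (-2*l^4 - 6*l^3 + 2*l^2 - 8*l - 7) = 4*l^4 - 4*l^2 + 5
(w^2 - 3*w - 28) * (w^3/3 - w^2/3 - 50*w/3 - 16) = w^5/3 - 4*w^4/3 - 25*w^3 + 130*w^2/3 + 1544*w/3 + 448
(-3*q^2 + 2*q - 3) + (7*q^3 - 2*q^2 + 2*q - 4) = 7*q^3 - 5*q^2 + 4*q - 7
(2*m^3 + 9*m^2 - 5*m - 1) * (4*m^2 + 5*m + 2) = 8*m^5 + 46*m^4 + 29*m^3 - 11*m^2 - 15*m - 2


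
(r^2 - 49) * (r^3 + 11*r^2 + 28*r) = r^5 + 11*r^4 - 21*r^3 - 539*r^2 - 1372*r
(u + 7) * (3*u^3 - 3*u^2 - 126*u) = 3*u^4 + 18*u^3 - 147*u^2 - 882*u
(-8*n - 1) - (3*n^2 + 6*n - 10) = -3*n^2 - 14*n + 9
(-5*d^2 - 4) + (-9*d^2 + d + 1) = -14*d^2 + d - 3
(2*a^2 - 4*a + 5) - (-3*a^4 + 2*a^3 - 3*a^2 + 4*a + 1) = 3*a^4 - 2*a^3 + 5*a^2 - 8*a + 4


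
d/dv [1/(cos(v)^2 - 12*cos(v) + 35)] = 2*(cos(v) - 6)*sin(v)/(cos(v)^2 - 12*cos(v) + 35)^2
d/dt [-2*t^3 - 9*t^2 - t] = -6*t^2 - 18*t - 1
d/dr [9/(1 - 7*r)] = 63/(7*r - 1)^2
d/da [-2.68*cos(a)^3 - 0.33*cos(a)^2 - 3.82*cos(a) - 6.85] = (8.04*cos(a)^2 + 0.66*cos(a) + 3.82)*sin(a)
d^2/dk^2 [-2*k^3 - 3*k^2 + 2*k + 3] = -12*k - 6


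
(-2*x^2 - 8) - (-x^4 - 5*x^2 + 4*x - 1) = x^4 + 3*x^2 - 4*x - 7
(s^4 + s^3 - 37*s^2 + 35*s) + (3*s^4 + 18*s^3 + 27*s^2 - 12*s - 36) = 4*s^4 + 19*s^3 - 10*s^2 + 23*s - 36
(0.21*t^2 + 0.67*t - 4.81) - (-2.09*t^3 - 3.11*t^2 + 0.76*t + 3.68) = 2.09*t^3 + 3.32*t^2 - 0.09*t - 8.49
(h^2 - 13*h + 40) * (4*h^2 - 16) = 4*h^4 - 52*h^3 + 144*h^2 + 208*h - 640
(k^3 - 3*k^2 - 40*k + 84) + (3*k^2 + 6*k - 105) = k^3 - 34*k - 21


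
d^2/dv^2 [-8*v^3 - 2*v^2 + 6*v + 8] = -48*v - 4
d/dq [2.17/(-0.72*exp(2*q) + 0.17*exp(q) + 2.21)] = (3.1248*exp(q) - 0.3689)*exp(q)/(-0.72*exp(2*q) + 0.17*exp(q) + 2.21)^2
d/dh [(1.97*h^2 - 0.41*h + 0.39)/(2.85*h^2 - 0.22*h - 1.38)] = (0.7351*h^2 - 7.6602*h + 0.6516)/(8.1225*h^4 - 1.254*h^3 - 7.8176*h^2 + 0.6072*h + 1.9044)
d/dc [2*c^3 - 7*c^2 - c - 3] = 6*c^2 - 14*c - 1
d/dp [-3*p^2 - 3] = -6*p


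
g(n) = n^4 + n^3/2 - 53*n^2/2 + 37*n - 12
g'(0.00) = 37.00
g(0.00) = -12.00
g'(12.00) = 6529.00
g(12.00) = 18216.00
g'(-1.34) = 101.09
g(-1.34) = -107.14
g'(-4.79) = -114.32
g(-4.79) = -325.77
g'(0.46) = 13.33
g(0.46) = -0.49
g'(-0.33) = 54.51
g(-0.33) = -27.10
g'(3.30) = 22.18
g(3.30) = -41.92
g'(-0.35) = 55.56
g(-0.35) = -28.20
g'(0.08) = 32.77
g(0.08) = -9.21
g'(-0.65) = 70.99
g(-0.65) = -47.21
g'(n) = 4*n^3 + 3*n^2/2 - 53*n + 37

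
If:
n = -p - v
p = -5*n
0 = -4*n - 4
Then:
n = -1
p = 5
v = -4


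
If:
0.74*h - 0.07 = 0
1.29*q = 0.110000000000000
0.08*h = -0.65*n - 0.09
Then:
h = 0.09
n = -0.15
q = 0.09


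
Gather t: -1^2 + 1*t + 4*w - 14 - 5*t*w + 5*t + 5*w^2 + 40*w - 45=t*(6 - 5*w) + 5*w^2 + 44*w - 60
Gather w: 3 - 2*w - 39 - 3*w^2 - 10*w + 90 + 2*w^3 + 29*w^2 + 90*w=2*w^3 + 26*w^2 + 78*w + 54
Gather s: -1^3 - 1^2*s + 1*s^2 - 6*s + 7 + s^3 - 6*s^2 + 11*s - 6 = s^3 - 5*s^2 + 4*s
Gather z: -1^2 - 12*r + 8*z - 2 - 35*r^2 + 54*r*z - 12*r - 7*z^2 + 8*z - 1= -35*r^2 - 24*r - 7*z^2 + z*(54*r + 16) - 4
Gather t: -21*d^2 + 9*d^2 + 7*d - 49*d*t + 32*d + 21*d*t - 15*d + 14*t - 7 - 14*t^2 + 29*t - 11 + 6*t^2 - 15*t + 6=-12*d^2 + 24*d - 8*t^2 + t*(28 - 28*d) - 12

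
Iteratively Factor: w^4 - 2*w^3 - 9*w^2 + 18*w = (w - 3)*(w^3 + w^2 - 6*w) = (w - 3)*(w - 2)*(w^2 + 3*w) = (w - 3)*(w - 2)*(w + 3)*(w)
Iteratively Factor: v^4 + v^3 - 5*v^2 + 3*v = (v)*(v^3 + v^2 - 5*v + 3) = v*(v - 1)*(v^2 + 2*v - 3) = v*(v - 1)*(v + 3)*(v - 1)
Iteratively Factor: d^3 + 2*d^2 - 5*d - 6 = (d + 1)*(d^2 + d - 6) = (d - 2)*(d + 1)*(d + 3)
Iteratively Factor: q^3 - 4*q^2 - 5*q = (q + 1)*(q^2 - 5*q) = q*(q + 1)*(q - 5)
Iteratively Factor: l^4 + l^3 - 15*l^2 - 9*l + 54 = (l + 3)*(l^3 - 2*l^2 - 9*l + 18) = (l - 3)*(l + 3)*(l^2 + l - 6) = (l - 3)*(l - 2)*(l + 3)*(l + 3)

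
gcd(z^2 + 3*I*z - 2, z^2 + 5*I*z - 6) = z + 2*I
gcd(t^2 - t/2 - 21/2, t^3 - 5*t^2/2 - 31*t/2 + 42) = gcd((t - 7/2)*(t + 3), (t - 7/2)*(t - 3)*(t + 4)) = t - 7/2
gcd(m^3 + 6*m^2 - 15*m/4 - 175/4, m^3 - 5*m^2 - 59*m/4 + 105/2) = m^2 + m - 35/4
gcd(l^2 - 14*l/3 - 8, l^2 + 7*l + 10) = 1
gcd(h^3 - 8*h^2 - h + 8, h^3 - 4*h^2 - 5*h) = h + 1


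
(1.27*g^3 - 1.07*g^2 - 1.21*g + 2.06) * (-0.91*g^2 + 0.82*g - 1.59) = -1.1557*g^5 + 2.0151*g^4 - 1.7956*g^3 - 1.1655*g^2 + 3.6131*g - 3.2754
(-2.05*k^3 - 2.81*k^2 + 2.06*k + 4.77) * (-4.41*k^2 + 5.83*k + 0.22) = 9.0405*k^5 + 0.440600000000002*k^4 - 25.9179*k^3 - 9.6441*k^2 + 28.2623*k + 1.0494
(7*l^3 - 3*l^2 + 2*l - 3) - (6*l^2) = 7*l^3 - 9*l^2 + 2*l - 3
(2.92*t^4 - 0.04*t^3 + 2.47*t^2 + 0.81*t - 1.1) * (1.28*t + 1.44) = 3.7376*t^5 + 4.1536*t^4 + 3.104*t^3 + 4.5936*t^2 - 0.2416*t - 1.584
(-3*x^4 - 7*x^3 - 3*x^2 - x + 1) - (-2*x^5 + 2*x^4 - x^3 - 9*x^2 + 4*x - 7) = 2*x^5 - 5*x^4 - 6*x^3 + 6*x^2 - 5*x + 8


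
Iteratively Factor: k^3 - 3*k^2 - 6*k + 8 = (k - 4)*(k^2 + k - 2) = (k - 4)*(k + 2)*(k - 1)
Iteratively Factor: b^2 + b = (b + 1)*(b)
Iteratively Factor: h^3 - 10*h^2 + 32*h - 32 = (h - 4)*(h^2 - 6*h + 8) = (h - 4)^2*(h - 2)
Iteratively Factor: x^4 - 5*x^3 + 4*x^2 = (x)*(x^3 - 5*x^2 + 4*x) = x*(x - 1)*(x^2 - 4*x) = x^2*(x - 1)*(x - 4)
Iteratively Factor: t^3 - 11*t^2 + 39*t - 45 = (t - 5)*(t^2 - 6*t + 9) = (t - 5)*(t - 3)*(t - 3)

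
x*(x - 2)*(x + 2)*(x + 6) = x^4 + 6*x^3 - 4*x^2 - 24*x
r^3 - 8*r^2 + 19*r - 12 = (r - 4)*(r - 3)*(r - 1)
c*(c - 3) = c^2 - 3*c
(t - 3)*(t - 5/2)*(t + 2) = t^3 - 7*t^2/2 - 7*t/2 + 15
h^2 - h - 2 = (h - 2)*(h + 1)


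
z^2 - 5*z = z*(z - 5)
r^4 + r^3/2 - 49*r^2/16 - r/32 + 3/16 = (r - 3/2)*(r - 1/4)*(r + 1/4)*(r + 2)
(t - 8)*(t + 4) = t^2 - 4*t - 32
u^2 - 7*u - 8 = (u - 8)*(u + 1)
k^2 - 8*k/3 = k*(k - 8/3)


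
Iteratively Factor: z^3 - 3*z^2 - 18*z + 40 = (z + 4)*(z^2 - 7*z + 10) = (z - 2)*(z + 4)*(z - 5)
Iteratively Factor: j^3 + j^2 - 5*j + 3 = (j - 1)*(j^2 + 2*j - 3) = (j - 1)*(j + 3)*(j - 1)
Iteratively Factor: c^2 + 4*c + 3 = (c + 3)*(c + 1)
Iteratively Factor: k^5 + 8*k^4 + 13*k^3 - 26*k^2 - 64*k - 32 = (k - 2)*(k^4 + 10*k^3 + 33*k^2 + 40*k + 16) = (k - 2)*(k + 4)*(k^3 + 6*k^2 + 9*k + 4) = (k - 2)*(k + 1)*(k + 4)*(k^2 + 5*k + 4) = (k - 2)*(k + 1)*(k + 4)^2*(k + 1)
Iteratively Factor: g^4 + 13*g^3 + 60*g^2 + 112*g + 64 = (g + 4)*(g^3 + 9*g^2 + 24*g + 16) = (g + 4)^2*(g^2 + 5*g + 4) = (g + 1)*(g + 4)^2*(g + 4)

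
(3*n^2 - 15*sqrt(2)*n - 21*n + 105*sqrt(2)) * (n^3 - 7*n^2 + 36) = 3*n^5 - 42*n^4 - 15*sqrt(2)*n^4 + 147*n^3 + 210*sqrt(2)*n^3 - 735*sqrt(2)*n^2 + 108*n^2 - 540*sqrt(2)*n - 756*n + 3780*sqrt(2)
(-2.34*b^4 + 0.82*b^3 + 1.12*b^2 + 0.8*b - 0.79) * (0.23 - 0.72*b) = 1.6848*b^5 - 1.1286*b^4 - 0.6178*b^3 - 0.3184*b^2 + 0.7528*b - 0.1817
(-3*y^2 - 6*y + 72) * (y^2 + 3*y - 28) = -3*y^4 - 15*y^3 + 138*y^2 + 384*y - 2016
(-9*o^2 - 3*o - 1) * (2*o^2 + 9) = -18*o^4 - 6*o^3 - 83*o^2 - 27*o - 9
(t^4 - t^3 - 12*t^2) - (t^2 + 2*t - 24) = t^4 - t^3 - 13*t^2 - 2*t + 24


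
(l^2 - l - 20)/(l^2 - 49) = (l^2 - l - 20)/(l^2 - 49)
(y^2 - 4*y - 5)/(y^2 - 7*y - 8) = (y - 5)/(y - 8)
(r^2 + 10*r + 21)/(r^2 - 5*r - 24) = (r + 7)/(r - 8)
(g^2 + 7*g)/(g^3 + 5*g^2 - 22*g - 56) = g/(g^2 - 2*g - 8)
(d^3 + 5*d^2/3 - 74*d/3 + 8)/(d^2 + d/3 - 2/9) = 3*(d^2 + 2*d - 24)/(3*d + 2)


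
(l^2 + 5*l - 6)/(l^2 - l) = (l + 6)/l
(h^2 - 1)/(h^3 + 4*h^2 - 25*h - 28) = (h - 1)/(h^2 + 3*h - 28)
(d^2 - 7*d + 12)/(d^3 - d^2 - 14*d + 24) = (d - 4)/(d^2 + 2*d - 8)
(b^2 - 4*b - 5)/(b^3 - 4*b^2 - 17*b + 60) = (b + 1)/(b^2 + b - 12)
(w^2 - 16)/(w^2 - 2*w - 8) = (w + 4)/(w + 2)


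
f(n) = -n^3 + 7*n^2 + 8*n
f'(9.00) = -109.00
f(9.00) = -90.00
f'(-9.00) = -361.00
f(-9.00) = 1224.00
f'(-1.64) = -23.03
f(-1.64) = 10.12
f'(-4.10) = -99.83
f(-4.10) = 153.79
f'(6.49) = -27.50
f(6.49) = 73.40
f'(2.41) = 24.32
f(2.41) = 45.94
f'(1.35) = 21.43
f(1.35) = 21.10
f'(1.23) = 20.68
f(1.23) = 18.57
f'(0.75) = 16.81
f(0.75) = 9.52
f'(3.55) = 19.89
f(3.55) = 71.88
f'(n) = -3*n^2 + 14*n + 8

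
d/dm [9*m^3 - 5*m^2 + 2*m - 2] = 27*m^2 - 10*m + 2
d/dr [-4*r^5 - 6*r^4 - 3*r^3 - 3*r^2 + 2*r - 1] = -20*r^4 - 24*r^3 - 9*r^2 - 6*r + 2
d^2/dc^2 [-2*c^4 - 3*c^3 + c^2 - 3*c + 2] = -24*c^2 - 18*c + 2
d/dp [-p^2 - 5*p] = -2*p - 5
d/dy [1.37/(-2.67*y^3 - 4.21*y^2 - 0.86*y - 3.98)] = (10.9737*y^2 + 11.5354*y + 1.1782)/(2.67*y^3 + 4.21*y^2 + 0.86*y + 3.98)^2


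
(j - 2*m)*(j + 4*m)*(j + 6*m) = j^3 + 8*j^2*m + 4*j*m^2 - 48*m^3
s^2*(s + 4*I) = s^3 + 4*I*s^2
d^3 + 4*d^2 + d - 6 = (d - 1)*(d + 2)*(d + 3)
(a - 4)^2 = a^2 - 8*a + 16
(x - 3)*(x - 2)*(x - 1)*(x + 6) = x^4 - 25*x^2 + 60*x - 36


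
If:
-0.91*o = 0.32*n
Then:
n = -2.84375*o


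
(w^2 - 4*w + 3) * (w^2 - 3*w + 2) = w^4 - 7*w^3 + 17*w^2 - 17*w + 6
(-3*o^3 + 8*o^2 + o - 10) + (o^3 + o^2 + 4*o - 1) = -2*o^3 + 9*o^2 + 5*o - 11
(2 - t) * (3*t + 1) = -3*t^2 + 5*t + 2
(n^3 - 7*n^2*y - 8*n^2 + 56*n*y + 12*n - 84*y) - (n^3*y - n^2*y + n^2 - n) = -n^3*y + n^3 - 6*n^2*y - 9*n^2 + 56*n*y + 13*n - 84*y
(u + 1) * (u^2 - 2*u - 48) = u^3 - u^2 - 50*u - 48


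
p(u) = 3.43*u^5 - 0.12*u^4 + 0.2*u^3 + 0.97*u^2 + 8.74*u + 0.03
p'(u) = 17.15*u^4 - 0.48*u^3 + 0.6*u^2 + 1.94*u + 8.74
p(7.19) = 65774.72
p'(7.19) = 45708.44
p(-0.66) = -5.83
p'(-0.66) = 11.11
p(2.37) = 281.54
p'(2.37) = 551.39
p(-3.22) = -1224.97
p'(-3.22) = 1868.43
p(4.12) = 4103.66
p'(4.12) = 4934.78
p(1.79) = 81.73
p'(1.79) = 187.45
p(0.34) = 3.14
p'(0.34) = 9.68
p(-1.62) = -51.53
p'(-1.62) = 127.33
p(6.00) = 26646.75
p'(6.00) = 22164.70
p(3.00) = 864.15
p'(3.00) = 1396.15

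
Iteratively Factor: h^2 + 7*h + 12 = (h + 4)*(h + 3)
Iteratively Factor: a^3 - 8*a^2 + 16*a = (a - 4)*(a^2 - 4*a) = a*(a - 4)*(a - 4)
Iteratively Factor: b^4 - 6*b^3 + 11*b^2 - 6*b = (b - 3)*(b^3 - 3*b^2 + 2*b) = b*(b - 3)*(b^2 - 3*b + 2) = b*(b - 3)*(b - 1)*(b - 2)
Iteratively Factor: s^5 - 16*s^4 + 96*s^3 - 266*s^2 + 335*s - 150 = (s - 2)*(s^4 - 14*s^3 + 68*s^2 - 130*s + 75) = (s - 5)*(s - 2)*(s^3 - 9*s^2 + 23*s - 15) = (s - 5)*(s - 3)*(s - 2)*(s^2 - 6*s + 5) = (s - 5)^2*(s - 3)*(s - 2)*(s - 1)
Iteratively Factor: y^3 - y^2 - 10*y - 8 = (y + 2)*(y^2 - 3*y - 4) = (y - 4)*(y + 2)*(y + 1)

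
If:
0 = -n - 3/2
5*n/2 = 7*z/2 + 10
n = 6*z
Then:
No Solution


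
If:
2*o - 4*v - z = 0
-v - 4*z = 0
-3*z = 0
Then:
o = 0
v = 0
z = 0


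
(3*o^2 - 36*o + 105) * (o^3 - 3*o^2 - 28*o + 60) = 3*o^5 - 45*o^4 + 129*o^3 + 873*o^2 - 5100*o + 6300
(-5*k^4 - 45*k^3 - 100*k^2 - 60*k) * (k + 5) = -5*k^5 - 70*k^4 - 325*k^3 - 560*k^2 - 300*k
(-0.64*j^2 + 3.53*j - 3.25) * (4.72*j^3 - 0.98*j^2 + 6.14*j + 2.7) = -3.0208*j^5 + 17.2888*j^4 - 22.729*j^3 + 23.1312*j^2 - 10.424*j - 8.775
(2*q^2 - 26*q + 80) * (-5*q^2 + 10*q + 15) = -10*q^4 + 150*q^3 - 630*q^2 + 410*q + 1200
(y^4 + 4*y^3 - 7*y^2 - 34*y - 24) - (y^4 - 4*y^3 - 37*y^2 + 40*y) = 8*y^3 + 30*y^2 - 74*y - 24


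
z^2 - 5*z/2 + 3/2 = (z - 3/2)*(z - 1)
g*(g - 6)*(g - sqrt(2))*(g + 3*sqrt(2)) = g^4 - 6*g^3 + 2*sqrt(2)*g^3 - 12*sqrt(2)*g^2 - 6*g^2 + 36*g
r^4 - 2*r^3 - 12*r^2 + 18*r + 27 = (r - 3)^2*(r + 1)*(r + 3)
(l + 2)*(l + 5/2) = l^2 + 9*l/2 + 5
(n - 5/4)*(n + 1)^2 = n^3 + 3*n^2/4 - 3*n/2 - 5/4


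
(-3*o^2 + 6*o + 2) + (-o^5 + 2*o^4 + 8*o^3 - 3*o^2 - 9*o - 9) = -o^5 + 2*o^4 + 8*o^3 - 6*o^2 - 3*o - 7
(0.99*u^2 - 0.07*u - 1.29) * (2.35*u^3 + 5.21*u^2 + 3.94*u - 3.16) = 2.3265*u^5 + 4.9934*u^4 + 0.5044*u^3 - 10.1251*u^2 - 4.8614*u + 4.0764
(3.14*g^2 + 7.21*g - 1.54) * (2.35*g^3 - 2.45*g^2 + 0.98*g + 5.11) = 7.379*g^5 + 9.2505*g^4 - 18.2063*g^3 + 26.8842*g^2 + 35.3339*g - 7.8694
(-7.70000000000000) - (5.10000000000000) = -12.8000000000000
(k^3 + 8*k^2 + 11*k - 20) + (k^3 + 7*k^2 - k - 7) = 2*k^3 + 15*k^2 + 10*k - 27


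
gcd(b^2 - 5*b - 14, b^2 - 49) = b - 7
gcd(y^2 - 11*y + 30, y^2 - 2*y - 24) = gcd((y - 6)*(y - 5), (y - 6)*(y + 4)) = y - 6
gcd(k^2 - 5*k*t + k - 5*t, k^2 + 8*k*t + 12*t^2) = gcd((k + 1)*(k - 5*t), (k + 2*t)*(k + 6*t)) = 1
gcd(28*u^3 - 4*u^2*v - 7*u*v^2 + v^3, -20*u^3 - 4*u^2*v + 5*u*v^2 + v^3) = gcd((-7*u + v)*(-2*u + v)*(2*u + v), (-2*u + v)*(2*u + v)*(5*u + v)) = 4*u^2 - v^2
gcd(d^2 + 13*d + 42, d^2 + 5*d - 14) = d + 7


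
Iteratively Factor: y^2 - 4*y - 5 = (y + 1)*(y - 5)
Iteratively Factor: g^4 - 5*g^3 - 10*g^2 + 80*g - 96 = (g - 2)*(g^3 - 3*g^2 - 16*g + 48) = (g - 2)*(g + 4)*(g^2 - 7*g + 12) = (g - 3)*(g - 2)*(g + 4)*(g - 4)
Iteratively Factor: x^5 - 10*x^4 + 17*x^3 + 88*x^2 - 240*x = (x + 3)*(x^4 - 13*x^3 + 56*x^2 - 80*x) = (x - 5)*(x + 3)*(x^3 - 8*x^2 + 16*x) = (x - 5)*(x - 4)*(x + 3)*(x^2 - 4*x) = x*(x - 5)*(x - 4)*(x + 3)*(x - 4)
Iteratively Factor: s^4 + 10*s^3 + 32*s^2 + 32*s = (s + 4)*(s^3 + 6*s^2 + 8*s) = (s + 4)^2*(s^2 + 2*s) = s*(s + 4)^2*(s + 2)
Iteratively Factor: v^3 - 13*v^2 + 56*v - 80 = (v - 4)*(v^2 - 9*v + 20) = (v - 5)*(v - 4)*(v - 4)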